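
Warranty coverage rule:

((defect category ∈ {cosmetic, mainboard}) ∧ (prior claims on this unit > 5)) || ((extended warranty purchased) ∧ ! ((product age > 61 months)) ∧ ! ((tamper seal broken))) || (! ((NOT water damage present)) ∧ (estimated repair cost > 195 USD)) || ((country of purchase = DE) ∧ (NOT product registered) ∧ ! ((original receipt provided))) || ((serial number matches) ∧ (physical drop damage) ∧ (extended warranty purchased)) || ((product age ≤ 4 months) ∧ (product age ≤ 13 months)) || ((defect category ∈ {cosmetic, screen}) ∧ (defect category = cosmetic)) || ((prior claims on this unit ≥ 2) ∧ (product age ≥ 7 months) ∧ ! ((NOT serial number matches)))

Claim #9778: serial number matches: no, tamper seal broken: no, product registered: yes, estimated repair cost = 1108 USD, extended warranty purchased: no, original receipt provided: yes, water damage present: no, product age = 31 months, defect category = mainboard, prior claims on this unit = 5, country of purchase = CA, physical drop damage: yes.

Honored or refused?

Refused

Atomic conditions:
  defect category ∈ {cosmetic, mainboard}: mainboard is in the set → true
  prior claims on this unit > 5: 5 > 5 is false
  extended warranty purchased: no → false
  product age > 61 months: 31 > 61 is false
  tamper seal broken: no → false
  NOT water damage present: no → true
  estimated repair cost > 195 USD: 1108 > 195 is true
  country of purchase = DE: CA == DE is false
  NOT product registered: yes → false
  original receipt provided: yes → true
  serial number matches: no → false
  physical drop damage: yes → true
  product age ≤ 4 months: 31 ≤ 4 is false
  product age ≤ 13 months: 31 ≤ 13 is false
  defect category ∈ {cosmetic, screen}: mainboard is not in the set → false
  defect category = cosmetic: mainboard == cosmetic is false
  prior claims on this unit ≥ 2: 5 ≥ 2 is true
  product age ≥ 7 months: 31 ≥ 7 is true
  NOT serial number matches: no → true
Combine:
[1] true AND false = false
[2.2] NOT false = true
[2.3] NOT false = true
[2] false AND true AND true = false
[3.1] NOT true = false
[3] false AND true = false
[4.3] NOT true = false
[4] false AND false AND false = false
[5] false AND true AND false = false
[6] false AND false = false
[7] false AND false = false
[8.3] NOT true = false
[8] true AND true AND false = false
[root] false OR false OR false OR false OR false OR false OR false OR false = false
Overall: false → refused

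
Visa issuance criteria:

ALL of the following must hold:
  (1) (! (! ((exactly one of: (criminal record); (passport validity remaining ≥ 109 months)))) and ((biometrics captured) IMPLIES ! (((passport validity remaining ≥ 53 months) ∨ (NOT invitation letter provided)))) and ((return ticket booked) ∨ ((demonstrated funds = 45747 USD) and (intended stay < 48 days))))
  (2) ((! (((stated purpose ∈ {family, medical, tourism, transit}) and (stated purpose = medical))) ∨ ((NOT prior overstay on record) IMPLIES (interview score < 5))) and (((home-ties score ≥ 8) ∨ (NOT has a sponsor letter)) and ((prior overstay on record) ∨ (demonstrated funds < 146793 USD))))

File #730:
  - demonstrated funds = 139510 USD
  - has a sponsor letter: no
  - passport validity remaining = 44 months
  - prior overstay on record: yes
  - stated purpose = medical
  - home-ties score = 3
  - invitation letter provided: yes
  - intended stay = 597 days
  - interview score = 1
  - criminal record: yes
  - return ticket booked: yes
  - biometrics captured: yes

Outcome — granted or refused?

Atomic conditions:
  criminal record: yes → true
  passport validity remaining ≥ 109 months: 44 ≥ 109 is false
  biometrics captured: yes → true
  passport validity remaining ≥ 53 months: 44 ≥ 53 is false
  NOT invitation letter provided: yes → false
  return ticket booked: yes → true
  demonstrated funds = 45747 USD: 139510 == 45747 is false
  intended stay < 48 days: 597 < 48 is false
  stated purpose ∈ {family, medical, tourism, transit}: medical is in the set → true
  stated purpose = medical: medical == medical is true
  NOT prior overstay on record: yes → false
  interview score < 5: 1 < 5 is true
  home-ties score ≥ 8: 3 ≥ 8 is false
  NOT has a sponsor letter: no → true
  prior overstay on record: yes → true
  demonstrated funds < 146793 USD: 139510 < 146793 is true
Combine:
[1.1.1.1] exactly-one(true, false) = true
[1.1.1] NOT true = false
[1.1] NOT false = true
[1.2.2.1] false OR false = false
[1.2.2] NOT false = true
[1.2] true → true = true
[1.3.2] false AND false = false
[1.3] true OR false = true
[1] true AND true AND true = true
[2.1.1.1] true AND true = true
[2.1.1] NOT true = false
[2.1.2] false → true (antecedent false ⇒ implication holds) = true
[2.1] false OR true = true
[2.2.1] false OR true = true
[2.2.2] true OR true = true
[2.2] true AND true = true
[2] true AND true = true
[root] true AND true = true
Overall: true → granted

Granted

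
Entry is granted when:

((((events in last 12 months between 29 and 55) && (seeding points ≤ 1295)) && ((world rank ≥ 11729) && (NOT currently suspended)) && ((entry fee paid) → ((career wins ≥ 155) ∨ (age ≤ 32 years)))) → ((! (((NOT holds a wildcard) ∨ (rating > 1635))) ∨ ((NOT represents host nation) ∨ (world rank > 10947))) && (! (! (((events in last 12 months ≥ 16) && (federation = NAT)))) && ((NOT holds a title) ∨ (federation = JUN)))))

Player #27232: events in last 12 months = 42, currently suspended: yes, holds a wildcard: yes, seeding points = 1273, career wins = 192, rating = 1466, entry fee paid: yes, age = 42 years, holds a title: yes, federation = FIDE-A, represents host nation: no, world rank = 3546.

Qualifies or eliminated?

Qualifies

Atomic conditions:
  events in last 12 months between 29 and 55: 42 in [29, 55] is true
  seeding points ≤ 1295: 1273 ≤ 1295 is true
  world rank ≥ 11729: 3546 ≥ 11729 is false
  NOT currently suspended: yes → false
  entry fee paid: yes → true
  career wins ≥ 155: 192 ≥ 155 is true
  age ≤ 32 years: 42 ≤ 32 is false
  NOT holds a wildcard: yes → false
  rating > 1635: 1466 > 1635 is false
  NOT represents host nation: no → true
  world rank > 10947: 3546 > 10947 is false
  events in last 12 months ≥ 16: 42 ≥ 16 is true
  federation = NAT: FIDE-A == NAT is false
  NOT holds a title: yes → false
  federation = JUN: FIDE-A == JUN is false
Combine:
[1.1] true AND true = true
[1.2] false AND false = false
[1.3.2] true OR false = true
[1.3] true → true = true
[1] true AND false AND true = false
[2.1.1.1] false OR false = false
[2.1.1] NOT false = true
[2.1.2] true OR false = true
[2.1] true OR true = true
[2.2.1.1.1] true AND false = false
[2.2.1.1] NOT false = true
[2.2.1] NOT true = false
[2.2.2] false OR false = false
[2.2] false AND false = false
[2] true AND false = false
[root] false → false (antecedent false ⇒ implication holds) = true
Overall: true → qualifies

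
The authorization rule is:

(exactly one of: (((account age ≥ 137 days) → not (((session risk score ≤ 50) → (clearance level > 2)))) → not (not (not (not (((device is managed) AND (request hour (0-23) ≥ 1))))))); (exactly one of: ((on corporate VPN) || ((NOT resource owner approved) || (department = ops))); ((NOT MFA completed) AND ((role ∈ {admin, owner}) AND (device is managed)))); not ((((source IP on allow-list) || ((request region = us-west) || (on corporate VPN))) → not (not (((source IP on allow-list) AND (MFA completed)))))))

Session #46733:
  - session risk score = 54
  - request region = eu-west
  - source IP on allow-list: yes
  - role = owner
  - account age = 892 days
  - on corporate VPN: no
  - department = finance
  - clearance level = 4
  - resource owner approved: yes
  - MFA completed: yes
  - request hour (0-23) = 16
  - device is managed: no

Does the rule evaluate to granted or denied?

Granted

Atomic conditions:
  account age ≥ 137 days: 892 ≥ 137 is true
  session risk score ≤ 50: 54 ≤ 50 is false
  clearance level > 2: 4 > 2 is true
  device is managed: no → false
  request hour (0-23) ≥ 1: 16 ≥ 1 is true
  on corporate VPN: no → false
  NOT resource owner approved: yes → false
  department = ops: finance == ops is false
  NOT MFA completed: yes → false
  role ∈ {admin, owner}: owner is in the set → true
  source IP on allow-list: yes → true
  request region = us-west: eu-west == us-west is false
  MFA completed: yes → true
Combine:
[1.1.2.1] false → true (antecedent false ⇒ implication holds) = true
[1.1.2] NOT true = false
[1.1] true → false = false
[1.2.1.1.1.1] false AND true = false
[1.2.1.1.1] NOT false = true
[1.2.1.1] NOT true = false
[1.2.1] NOT false = true
[1.2] NOT true = false
[1] false → false (antecedent false ⇒ implication holds) = true
[2.1.2] false OR false = false
[2.1] false OR false = false
[2.2.2] true AND false = false
[2.2] false AND false = false
[2] exactly-one(false, false) = false
[3.1.1.2] false OR false = false
[3.1.1] true OR false = true
[3.1.2.1.1] true AND true = true
[3.1.2.1] NOT true = false
[3.1.2] NOT false = true
[3.1] true → true = true
[3] NOT true = false
[root] exactly-one(true, false, false) = true
Overall: true → granted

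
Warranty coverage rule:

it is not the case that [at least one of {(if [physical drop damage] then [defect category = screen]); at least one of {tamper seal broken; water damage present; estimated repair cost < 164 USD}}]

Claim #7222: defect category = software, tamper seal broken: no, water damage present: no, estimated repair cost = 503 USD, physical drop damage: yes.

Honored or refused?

Atomic conditions:
  physical drop damage: yes → true
  defect category = screen: software == screen is false
  tamper seal broken: no → false
  water damage present: no → false
  estimated repair cost < 164 USD: 503 < 164 is false
Combine:
[1.1] true → false = false
[1.2] false OR false OR false = false
[1] false OR false = false
[root] NOT false = true
Overall: true → honored

Honored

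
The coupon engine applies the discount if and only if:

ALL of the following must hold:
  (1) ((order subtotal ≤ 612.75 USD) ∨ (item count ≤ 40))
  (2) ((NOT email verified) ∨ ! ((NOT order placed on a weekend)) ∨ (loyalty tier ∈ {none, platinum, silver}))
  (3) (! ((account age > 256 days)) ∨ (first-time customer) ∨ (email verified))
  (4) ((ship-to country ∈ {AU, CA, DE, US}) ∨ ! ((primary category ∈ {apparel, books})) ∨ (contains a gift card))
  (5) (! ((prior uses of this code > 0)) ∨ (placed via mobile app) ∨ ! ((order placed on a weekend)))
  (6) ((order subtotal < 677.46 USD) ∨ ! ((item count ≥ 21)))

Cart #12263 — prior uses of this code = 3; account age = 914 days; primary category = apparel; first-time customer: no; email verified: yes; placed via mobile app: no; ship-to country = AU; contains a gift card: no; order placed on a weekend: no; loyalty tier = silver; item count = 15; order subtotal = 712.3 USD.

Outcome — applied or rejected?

Applied

Atomic conditions:
  order subtotal ≤ 612.75 USD: 712.3 ≤ 612.75 is false
  item count ≤ 40: 15 ≤ 40 is true
  NOT email verified: yes → false
  NOT order placed on a weekend: no → true
  loyalty tier ∈ {none, platinum, silver}: silver is in the set → true
  account age > 256 days: 914 > 256 is true
  first-time customer: no → false
  email verified: yes → true
  ship-to country ∈ {AU, CA, DE, US}: AU is in the set → true
  primary category ∈ {apparel, books}: apparel is in the set → true
  contains a gift card: no → false
  prior uses of this code > 0: 3 > 0 is true
  placed via mobile app: no → false
  order placed on a weekend: no → false
  order subtotal < 677.46 USD: 712.3 < 677.46 is false
  item count ≥ 21: 15 ≥ 21 is false
Combine:
[1] false OR true = true
[2.2] NOT true = false
[2] false OR false OR true = true
[3.1] NOT true = false
[3] false OR false OR true = true
[4.2] NOT true = false
[4] true OR false OR false = true
[5.1] NOT true = false
[5.3] NOT false = true
[5] false OR false OR true = true
[6.2] NOT false = true
[6] false OR true = true
[root] true AND true AND true AND true AND true AND true = true
Overall: true → applied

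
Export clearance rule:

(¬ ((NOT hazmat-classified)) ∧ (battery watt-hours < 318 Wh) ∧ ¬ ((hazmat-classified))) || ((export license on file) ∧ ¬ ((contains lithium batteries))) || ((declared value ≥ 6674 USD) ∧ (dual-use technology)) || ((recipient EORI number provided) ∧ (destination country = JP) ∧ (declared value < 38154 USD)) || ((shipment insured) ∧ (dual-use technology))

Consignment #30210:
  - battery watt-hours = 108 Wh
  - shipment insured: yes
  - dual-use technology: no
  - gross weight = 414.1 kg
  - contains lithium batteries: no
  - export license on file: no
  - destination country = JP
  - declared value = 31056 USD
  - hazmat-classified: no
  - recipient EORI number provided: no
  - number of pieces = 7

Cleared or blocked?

Blocked

Atomic conditions:
  NOT hazmat-classified: no → true
  battery watt-hours < 318 Wh: 108 < 318 is true
  hazmat-classified: no → false
  export license on file: no → false
  contains lithium batteries: no → false
  declared value ≥ 6674 USD: 31056 ≥ 6674 is true
  dual-use technology: no → false
  recipient EORI number provided: no → false
  destination country = JP: JP == JP is true
  declared value < 38154 USD: 31056 < 38154 is true
  shipment insured: yes → true
Combine:
[1.1] NOT true = false
[1.3] NOT false = true
[1] false AND true AND true = false
[2.2] NOT false = true
[2] false AND true = false
[3] true AND false = false
[4] false AND true AND true = false
[5] true AND false = false
[root] false OR false OR false OR false OR false = false
Overall: false → blocked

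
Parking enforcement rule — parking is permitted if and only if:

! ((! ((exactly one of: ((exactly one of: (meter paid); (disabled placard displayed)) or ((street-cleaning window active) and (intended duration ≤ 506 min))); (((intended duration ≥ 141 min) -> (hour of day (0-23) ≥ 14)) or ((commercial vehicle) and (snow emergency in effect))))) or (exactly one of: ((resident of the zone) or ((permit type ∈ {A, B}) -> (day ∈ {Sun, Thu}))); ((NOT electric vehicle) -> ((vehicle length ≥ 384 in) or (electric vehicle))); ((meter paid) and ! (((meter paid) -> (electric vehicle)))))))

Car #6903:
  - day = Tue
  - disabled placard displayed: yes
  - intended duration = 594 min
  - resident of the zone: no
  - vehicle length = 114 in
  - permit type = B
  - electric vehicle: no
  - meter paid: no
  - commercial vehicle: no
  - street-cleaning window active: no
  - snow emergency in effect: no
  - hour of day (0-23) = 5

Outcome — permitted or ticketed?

Atomic conditions:
  meter paid: no → false
  disabled placard displayed: yes → true
  street-cleaning window active: no → false
  intended duration ≤ 506 min: 594 ≤ 506 is false
  intended duration ≥ 141 min: 594 ≥ 141 is true
  hour of day (0-23) ≥ 14: 5 ≥ 14 is false
  commercial vehicle: no → false
  snow emergency in effect: no → false
  resident of the zone: no → false
  permit type ∈ {A, B}: B is in the set → true
  day ∈ {Sun, Thu}: Tue is not in the set → false
  NOT electric vehicle: no → true
  vehicle length ≥ 384 in: 114 ≥ 384 is false
  electric vehicle: no → false
Combine:
[1.1.1.1.1] exactly-one(false, true) = true
[1.1.1.1.2] false AND false = false
[1.1.1.1] true OR false = true
[1.1.1.2.1] true → false = false
[1.1.1.2.2] false AND false = false
[1.1.1.2] false OR false = false
[1.1.1] exactly-one(true, false) = true
[1.1] NOT true = false
[1.2.1.2] true → false = false
[1.2.1] false OR false = false
[1.2.2.2] false OR false = false
[1.2.2] true → false = false
[1.2.3.2.1] false → false (antecedent false ⇒ implication holds) = true
[1.2.3.2] NOT true = false
[1.2.3] false AND false = false
[1.2] exactly-one(false, false, false) = false
[1] false OR false = false
[root] NOT false = true
Overall: true → permitted

Permitted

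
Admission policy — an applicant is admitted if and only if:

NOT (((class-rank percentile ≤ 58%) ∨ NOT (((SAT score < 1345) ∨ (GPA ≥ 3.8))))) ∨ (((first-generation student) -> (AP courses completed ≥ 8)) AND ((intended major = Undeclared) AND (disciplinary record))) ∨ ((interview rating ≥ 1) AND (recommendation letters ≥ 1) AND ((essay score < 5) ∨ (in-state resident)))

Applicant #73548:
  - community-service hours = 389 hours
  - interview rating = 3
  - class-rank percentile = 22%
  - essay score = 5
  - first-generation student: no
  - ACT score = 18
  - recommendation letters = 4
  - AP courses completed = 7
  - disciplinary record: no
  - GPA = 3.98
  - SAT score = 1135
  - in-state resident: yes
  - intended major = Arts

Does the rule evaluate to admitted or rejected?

Admitted

Atomic conditions:
  class-rank percentile ≤ 58%: 22 ≤ 58 is true
  SAT score < 1345: 1135 < 1345 is true
  GPA ≥ 3.8: 3.98 ≥ 3.8 is true
  first-generation student: no → false
  AP courses completed ≥ 8: 7 ≥ 8 is false
  intended major = Undeclared: Arts == Undeclared is false
  disciplinary record: no → false
  interview rating ≥ 1: 3 ≥ 1 is true
  recommendation letters ≥ 1: 4 ≥ 1 is true
  essay score < 5: 5 < 5 is false
  in-state resident: yes → true
Combine:
[1.1.2.1] true OR true = true
[1.1.2] NOT true = false
[1.1] true OR false = true
[1] NOT true = false
[2.1] false → false (antecedent false ⇒ implication holds) = true
[2.2] false AND false = false
[2] true AND false = false
[3.3] false OR true = true
[3] true AND true AND true = true
[root] false OR false OR true = true
Overall: true → admitted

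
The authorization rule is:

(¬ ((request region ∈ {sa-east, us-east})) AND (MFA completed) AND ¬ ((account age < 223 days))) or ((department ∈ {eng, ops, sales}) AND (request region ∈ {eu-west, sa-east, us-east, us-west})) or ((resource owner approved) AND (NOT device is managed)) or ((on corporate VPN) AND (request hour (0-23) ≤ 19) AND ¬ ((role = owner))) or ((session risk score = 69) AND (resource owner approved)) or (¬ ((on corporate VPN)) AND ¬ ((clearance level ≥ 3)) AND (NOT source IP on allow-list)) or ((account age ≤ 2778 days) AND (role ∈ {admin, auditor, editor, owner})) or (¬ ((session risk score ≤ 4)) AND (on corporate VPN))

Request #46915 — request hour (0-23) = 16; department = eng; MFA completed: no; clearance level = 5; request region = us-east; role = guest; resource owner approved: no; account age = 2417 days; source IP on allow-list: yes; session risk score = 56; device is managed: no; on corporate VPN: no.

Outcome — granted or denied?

Atomic conditions:
  request region ∈ {sa-east, us-east}: us-east is in the set → true
  MFA completed: no → false
  account age < 223 days: 2417 < 223 is false
  department ∈ {eng, ops, sales}: eng is in the set → true
  request region ∈ {eu-west, sa-east, us-east, us-west}: us-east is in the set → true
  resource owner approved: no → false
  NOT device is managed: no → true
  on corporate VPN: no → false
  request hour (0-23) ≤ 19: 16 ≤ 19 is true
  role = owner: guest == owner is false
  session risk score = 69: 56 == 69 is false
  clearance level ≥ 3: 5 ≥ 3 is true
  NOT source IP on allow-list: yes → false
  account age ≤ 2778 days: 2417 ≤ 2778 is true
  role ∈ {admin, auditor, editor, owner}: guest is not in the set → false
  session risk score ≤ 4: 56 ≤ 4 is false
Combine:
[1.1] NOT true = false
[1.3] NOT false = true
[1] false AND false AND true = false
[2] true AND true = true
[3] false AND true = false
[4.3] NOT false = true
[4] false AND true AND true = false
[5] false AND false = false
[6.1] NOT false = true
[6.2] NOT true = false
[6] true AND false AND false = false
[7] true AND false = false
[8.1] NOT false = true
[8] true AND false = false
[root] false OR true OR false OR false OR false OR false OR false OR false = true
Overall: true → granted

Granted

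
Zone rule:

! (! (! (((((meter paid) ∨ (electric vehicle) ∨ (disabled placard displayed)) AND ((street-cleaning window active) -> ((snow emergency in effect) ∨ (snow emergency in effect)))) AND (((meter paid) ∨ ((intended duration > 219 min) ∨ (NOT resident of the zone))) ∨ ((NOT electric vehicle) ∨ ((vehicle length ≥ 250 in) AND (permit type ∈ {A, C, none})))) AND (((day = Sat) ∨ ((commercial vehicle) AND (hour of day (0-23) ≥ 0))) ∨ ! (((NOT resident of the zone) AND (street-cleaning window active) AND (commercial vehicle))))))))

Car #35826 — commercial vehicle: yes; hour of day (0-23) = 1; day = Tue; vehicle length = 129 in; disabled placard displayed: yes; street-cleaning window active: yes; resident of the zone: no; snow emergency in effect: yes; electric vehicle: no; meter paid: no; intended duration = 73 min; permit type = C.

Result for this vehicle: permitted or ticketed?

Atomic conditions:
  meter paid: no → false
  electric vehicle: no → false
  disabled placard displayed: yes → true
  street-cleaning window active: yes → true
  snow emergency in effect: yes → true
  intended duration > 219 min: 73 > 219 is false
  NOT resident of the zone: no → true
  NOT electric vehicle: no → true
  vehicle length ≥ 250 in: 129 ≥ 250 is false
  permit type ∈ {A, C, none}: C is in the set → true
  day = Sat: Tue == Sat is false
  commercial vehicle: yes → true
  hour of day (0-23) ≥ 0: 1 ≥ 0 is true
Combine:
[1.1.1.1.1] false OR false OR true = true
[1.1.1.1.2.2] true OR true = true
[1.1.1.1.2] true → true = true
[1.1.1.1] true AND true = true
[1.1.1.2.1.2] false OR true = true
[1.1.1.2.1] false OR true = true
[1.1.1.2.2.2] false AND true = false
[1.1.1.2.2] true OR false = true
[1.1.1.2] true OR true = true
[1.1.1.3.1.2] true AND true = true
[1.1.1.3.1] false OR true = true
[1.1.1.3.2.1] true AND true AND true = true
[1.1.1.3.2] NOT true = false
[1.1.1.3] true OR false = true
[1.1.1] true AND true AND true = true
[1.1] NOT true = false
[1] NOT false = true
[root] NOT true = false
Overall: false → ticketed

Ticketed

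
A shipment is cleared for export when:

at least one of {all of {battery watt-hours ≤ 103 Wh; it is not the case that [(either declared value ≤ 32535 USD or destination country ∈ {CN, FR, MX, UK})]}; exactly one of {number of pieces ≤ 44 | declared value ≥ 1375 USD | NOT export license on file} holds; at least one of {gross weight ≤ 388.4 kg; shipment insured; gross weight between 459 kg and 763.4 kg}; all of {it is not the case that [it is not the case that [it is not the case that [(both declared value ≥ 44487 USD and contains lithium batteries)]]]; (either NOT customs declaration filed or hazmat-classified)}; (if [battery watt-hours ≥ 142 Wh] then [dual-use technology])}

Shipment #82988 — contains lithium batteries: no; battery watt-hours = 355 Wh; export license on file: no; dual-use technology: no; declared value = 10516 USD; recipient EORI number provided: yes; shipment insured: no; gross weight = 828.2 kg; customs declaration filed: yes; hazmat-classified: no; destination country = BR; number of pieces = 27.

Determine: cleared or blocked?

Atomic conditions:
  battery watt-hours ≤ 103 Wh: 355 ≤ 103 is false
  declared value ≤ 32535 USD: 10516 ≤ 32535 is true
  destination country ∈ {CN, FR, MX, UK}: BR is not in the set → false
  number of pieces ≤ 44: 27 ≤ 44 is true
  declared value ≥ 1375 USD: 10516 ≥ 1375 is true
  NOT export license on file: no → true
  gross weight ≤ 388.4 kg: 828.2 ≤ 388.4 is false
  shipment insured: no → false
  gross weight between 459 kg and 763.4 kg: 828.2 in [459, 763.4] is false
  declared value ≥ 44487 USD: 10516 ≥ 44487 is false
  contains lithium batteries: no → false
  NOT customs declaration filed: yes → false
  hazmat-classified: no → false
  battery watt-hours ≥ 142 Wh: 355 ≥ 142 is true
  dual-use technology: no → false
Combine:
[1.2.1] true OR false = true
[1.2] NOT true = false
[1] false AND false = false
[2] exactly-one(true, true, true) = false
[3] false OR false OR false = false
[4.1.1.1.1] false AND false = false
[4.1.1.1] NOT false = true
[4.1.1] NOT true = false
[4.1] NOT false = true
[4.2] false OR false = false
[4] true AND false = false
[5] true → false = false
[root] false OR false OR false OR false OR false = false
Overall: false → blocked

Blocked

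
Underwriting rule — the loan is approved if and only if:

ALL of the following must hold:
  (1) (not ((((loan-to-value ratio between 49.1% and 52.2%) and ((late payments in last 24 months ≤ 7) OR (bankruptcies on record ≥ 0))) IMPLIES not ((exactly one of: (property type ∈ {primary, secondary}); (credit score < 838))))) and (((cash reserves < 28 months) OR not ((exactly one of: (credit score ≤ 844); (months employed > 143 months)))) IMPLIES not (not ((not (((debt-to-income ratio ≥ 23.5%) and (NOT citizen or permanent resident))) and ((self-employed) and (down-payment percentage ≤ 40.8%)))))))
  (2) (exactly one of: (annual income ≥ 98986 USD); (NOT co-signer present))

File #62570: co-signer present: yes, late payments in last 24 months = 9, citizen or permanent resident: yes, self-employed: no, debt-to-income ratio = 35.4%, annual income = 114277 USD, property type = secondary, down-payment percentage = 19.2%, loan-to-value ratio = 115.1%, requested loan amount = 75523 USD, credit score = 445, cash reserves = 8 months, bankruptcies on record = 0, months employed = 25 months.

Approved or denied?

Denied

Atomic conditions:
  loan-to-value ratio between 49.1% and 52.2%: 115.1 in [49.1, 52.2] is false
  late payments in last 24 months ≤ 7: 9 ≤ 7 is false
  bankruptcies on record ≥ 0: 0 ≥ 0 is true
  property type ∈ {primary, secondary}: secondary is in the set → true
  credit score < 838: 445 < 838 is true
  cash reserves < 28 months: 8 < 28 is true
  credit score ≤ 844: 445 ≤ 844 is true
  months employed > 143 months: 25 > 143 is false
  debt-to-income ratio ≥ 23.5%: 35.4 ≥ 23.5 is true
  NOT citizen or permanent resident: yes → false
  self-employed: no → false
  down-payment percentage ≤ 40.8%: 19.2 ≤ 40.8 is true
  annual income ≥ 98986 USD: 114277 ≥ 98986 is true
  NOT co-signer present: yes → false
Combine:
[1.1.1.1.2] false OR true = true
[1.1.1.1] false AND true = false
[1.1.1.2.1] exactly-one(true, true) = false
[1.1.1.2] NOT false = true
[1.1.1] false → true (antecedent false ⇒ implication holds) = true
[1.1] NOT true = false
[1.2.1.2.1] exactly-one(true, false) = true
[1.2.1.2] NOT true = false
[1.2.1] true OR false = true
[1.2.2.1.1.1.1] true AND false = false
[1.2.2.1.1.1] NOT false = true
[1.2.2.1.1.2] false AND true = false
[1.2.2.1.1] true AND false = false
[1.2.2.1] NOT false = true
[1.2.2] NOT true = false
[1.2] true → false = false
[1] false AND false = false
[2] exactly-one(true, false) = true
[root] false AND true = false
Overall: false → denied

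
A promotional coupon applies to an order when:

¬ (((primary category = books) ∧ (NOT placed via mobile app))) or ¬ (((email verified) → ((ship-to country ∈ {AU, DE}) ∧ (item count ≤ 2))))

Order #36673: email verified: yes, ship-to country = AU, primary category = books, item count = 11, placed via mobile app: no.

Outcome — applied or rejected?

Applied

Atomic conditions:
  primary category = books: books == books is true
  NOT placed via mobile app: no → true
  email verified: yes → true
  ship-to country ∈ {AU, DE}: AU is in the set → true
  item count ≤ 2: 11 ≤ 2 is false
Combine:
[1.1] true AND true = true
[1] NOT true = false
[2.1.2] true AND false = false
[2.1] true → false = false
[2] NOT false = true
[root] false OR true = true
Overall: true → applied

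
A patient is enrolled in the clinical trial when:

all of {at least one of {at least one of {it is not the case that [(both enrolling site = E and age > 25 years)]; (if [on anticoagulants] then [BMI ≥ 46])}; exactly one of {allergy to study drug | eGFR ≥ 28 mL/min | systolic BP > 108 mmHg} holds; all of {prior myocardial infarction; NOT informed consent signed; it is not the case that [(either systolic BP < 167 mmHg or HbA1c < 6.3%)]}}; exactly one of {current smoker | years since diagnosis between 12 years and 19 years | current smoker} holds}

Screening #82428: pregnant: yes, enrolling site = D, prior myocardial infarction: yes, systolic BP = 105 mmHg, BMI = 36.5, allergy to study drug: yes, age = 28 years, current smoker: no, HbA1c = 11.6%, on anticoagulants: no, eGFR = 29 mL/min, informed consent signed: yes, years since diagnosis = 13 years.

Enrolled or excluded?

Enrolled

Atomic conditions:
  enrolling site = E: D == E is false
  age > 25 years: 28 > 25 is true
  on anticoagulants: no → false
  BMI ≥ 46: 36.5 ≥ 46 is false
  allergy to study drug: yes → true
  eGFR ≥ 28 mL/min: 29 ≥ 28 is true
  systolic BP > 108 mmHg: 105 > 108 is false
  prior myocardial infarction: yes → true
  NOT informed consent signed: yes → false
  systolic BP < 167 mmHg: 105 < 167 is true
  HbA1c < 6.3%: 11.6 < 6.3 is false
  current smoker: no → false
  years since diagnosis between 12 years and 19 years: 13 in [12, 19] is true
Combine:
[1.1.1.1] false AND true = false
[1.1.1] NOT false = true
[1.1.2] false → false (antecedent false ⇒ implication holds) = true
[1.1] true OR true = true
[1.2] exactly-one(true, true, false) = false
[1.3.3.1] true OR false = true
[1.3.3] NOT true = false
[1.3] true AND false AND false = false
[1] true OR false OR false = true
[2] exactly-one(false, true, false) = true
[root] true AND true = true
Overall: true → enrolled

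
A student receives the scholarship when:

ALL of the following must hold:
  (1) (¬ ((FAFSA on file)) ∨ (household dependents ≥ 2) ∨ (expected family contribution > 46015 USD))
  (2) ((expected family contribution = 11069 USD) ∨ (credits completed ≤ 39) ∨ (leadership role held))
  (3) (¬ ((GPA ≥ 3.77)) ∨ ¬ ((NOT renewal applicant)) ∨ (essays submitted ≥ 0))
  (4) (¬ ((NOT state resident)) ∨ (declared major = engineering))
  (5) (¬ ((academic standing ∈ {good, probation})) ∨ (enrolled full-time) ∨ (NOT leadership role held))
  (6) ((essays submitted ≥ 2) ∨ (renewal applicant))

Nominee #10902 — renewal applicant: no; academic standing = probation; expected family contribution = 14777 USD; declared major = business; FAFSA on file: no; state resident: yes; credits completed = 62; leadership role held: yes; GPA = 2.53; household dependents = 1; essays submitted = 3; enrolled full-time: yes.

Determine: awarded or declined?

Atomic conditions:
  FAFSA on file: no → false
  household dependents ≥ 2: 1 ≥ 2 is false
  expected family contribution > 46015 USD: 14777 > 46015 is false
  expected family contribution = 11069 USD: 14777 == 11069 is false
  credits completed ≤ 39: 62 ≤ 39 is false
  leadership role held: yes → true
  GPA ≥ 3.77: 2.53 ≥ 3.77 is false
  NOT renewal applicant: no → true
  essays submitted ≥ 0: 3 ≥ 0 is true
  NOT state resident: yes → false
  declared major = engineering: business == engineering is false
  academic standing ∈ {good, probation}: probation is in the set → true
  enrolled full-time: yes → true
  NOT leadership role held: yes → false
  essays submitted ≥ 2: 3 ≥ 2 is true
  renewal applicant: no → false
Combine:
[1.1] NOT false = true
[1] true OR false OR false = true
[2] false OR false OR true = true
[3.1] NOT false = true
[3.2] NOT true = false
[3] true OR false OR true = true
[4.1] NOT false = true
[4] true OR false = true
[5.1] NOT true = false
[5] false OR true OR false = true
[6] true OR false = true
[root] true AND true AND true AND true AND true AND true = true
Overall: true → awarded

Awarded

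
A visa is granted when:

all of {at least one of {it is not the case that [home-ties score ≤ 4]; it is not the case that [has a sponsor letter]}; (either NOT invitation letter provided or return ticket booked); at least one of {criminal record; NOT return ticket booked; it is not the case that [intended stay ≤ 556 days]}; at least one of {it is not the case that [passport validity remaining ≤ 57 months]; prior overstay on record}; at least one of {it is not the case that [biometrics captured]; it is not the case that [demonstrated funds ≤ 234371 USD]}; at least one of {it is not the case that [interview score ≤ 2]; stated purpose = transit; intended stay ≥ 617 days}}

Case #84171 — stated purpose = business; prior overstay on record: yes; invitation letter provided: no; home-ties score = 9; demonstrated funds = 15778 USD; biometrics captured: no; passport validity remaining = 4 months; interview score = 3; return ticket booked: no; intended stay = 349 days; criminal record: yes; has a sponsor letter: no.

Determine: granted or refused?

Granted

Atomic conditions:
  home-ties score ≤ 4: 9 ≤ 4 is false
  has a sponsor letter: no → false
  NOT invitation letter provided: no → true
  return ticket booked: no → false
  criminal record: yes → true
  NOT return ticket booked: no → true
  intended stay ≤ 556 days: 349 ≤ 556 is true
  passport validity remaining ≤ 57 months: 4 ≤ 57 is true
  prior overstay on record: yes → true
  biometrics captured: no → false
  demonstrated funds ≤ 234371 USD: 15778 ≤ 234371 is true
  interview score ≤ 2: 3 ≤ 2 is false
  stated purpose = transit: business == transit is false
  intended stay ≥ 617 days: 349 ≥ 617 is false
Combine:
[1.1] NOT false = true
[1.2] NOT false = true
[1] true OR true = true
[2] true OR false = true
[3.3] NOT true = false
[3] true OR true OR false = true
[4.1] NOT true = false
[4] false OR true = true
[5.1] NOT false = true
[5.2] NOT true = false
[5] true OR false = true
[6.1] NOT false = true
[6] true OR false OR false = true
[root] true AND true AND true AND true AND true AND true = true
Overall: true → granted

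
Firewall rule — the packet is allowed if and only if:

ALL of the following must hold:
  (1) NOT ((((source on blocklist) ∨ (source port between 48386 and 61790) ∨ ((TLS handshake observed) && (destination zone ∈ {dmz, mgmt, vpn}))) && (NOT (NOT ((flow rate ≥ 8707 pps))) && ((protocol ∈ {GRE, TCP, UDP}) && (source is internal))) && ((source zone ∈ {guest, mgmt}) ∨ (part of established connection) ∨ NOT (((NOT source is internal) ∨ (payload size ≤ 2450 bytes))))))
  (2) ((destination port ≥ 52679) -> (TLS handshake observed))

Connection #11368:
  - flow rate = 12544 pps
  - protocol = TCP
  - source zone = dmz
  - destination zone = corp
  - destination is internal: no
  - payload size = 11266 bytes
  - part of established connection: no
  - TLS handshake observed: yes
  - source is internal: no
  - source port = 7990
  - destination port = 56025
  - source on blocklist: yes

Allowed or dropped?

Atomic conditions:
  source on blocklist: yes → true
  source port between 48386 and 61790: 7990 in [48386, 61790] is false
  TLS handshake observed: yes → true
  destination zone ∈ {dmz, mgmt, vpn}: corp is not in the set → false
  flow rate ≥ 8707 pps: 12544 ≥ 8707 is true
  protocol ∈ {GRE, TCP, UDP}: TCP is in the set → true
  source is internal: no → false
  source zone ∈ {guest, mgmt}: dmz is not in the set → false
  part of established connection: no → false
  NOT source is internal: no → true
  payload size ≤ 2450 bytes: 11266 ≤ 2450 is false
  destination port ≥ 52679: 56025 ≥ 52679 is true
Combine:
[1.1.1.3] true AND false = false
[1.1.1] true OR false OR false = true
[1.1.2.1.1] NOT true = false
[1.1.2.1] NOT false = true
[1.1.2.2] true AND false = false
[1.1.2] true AND false = false
[1.1.3.3.1] true OR false = true
[1.1.3.3] NOT true = false
[1.1.3] false OR false OR false = false
[1.1] true AND false AND false = false
[1] NOT false = true
[2] true → true = true
[root] true AND true = true
Overall: true → allowed

Allowed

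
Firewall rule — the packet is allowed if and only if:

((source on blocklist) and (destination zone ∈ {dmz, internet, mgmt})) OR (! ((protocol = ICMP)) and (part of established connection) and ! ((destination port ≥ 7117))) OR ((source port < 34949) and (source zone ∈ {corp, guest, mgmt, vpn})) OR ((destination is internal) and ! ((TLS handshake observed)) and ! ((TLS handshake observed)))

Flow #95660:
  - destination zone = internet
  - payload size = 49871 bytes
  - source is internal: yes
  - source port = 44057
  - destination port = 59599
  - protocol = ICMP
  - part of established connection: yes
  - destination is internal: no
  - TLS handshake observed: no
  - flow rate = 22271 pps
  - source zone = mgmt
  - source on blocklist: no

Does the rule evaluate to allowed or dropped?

Dropped

Atomic conditions:
  source on blocklist: no → false
  destination zone ∈ {dmz, internet, mgmt}: internet is in the set → true
  protocol = ICMP: ICMP == ICMP is true
  part of established connection: yes → true
  destination port ≥ 7117: 59599 ≥ 7117 is true
  source port < 34949: 44057 < 34949 is false
  source zone ∈ {corp, guest, mgmt, vpn}: mgmt is in the set → true
  destination is internal: no → false
  TLS handshake observed: no → false
Combine:
[1] false AND true = false
[2.1] NOT true = false
[2.3] NOT true = false
[2] false AND true AND false = false
[3] false AND true = false
[4.2] NOT false = true
[4.3] NOT false = true
[4] false AND true AND true = false
[root] false OR false OR false OR false = false
Overall: false → dropped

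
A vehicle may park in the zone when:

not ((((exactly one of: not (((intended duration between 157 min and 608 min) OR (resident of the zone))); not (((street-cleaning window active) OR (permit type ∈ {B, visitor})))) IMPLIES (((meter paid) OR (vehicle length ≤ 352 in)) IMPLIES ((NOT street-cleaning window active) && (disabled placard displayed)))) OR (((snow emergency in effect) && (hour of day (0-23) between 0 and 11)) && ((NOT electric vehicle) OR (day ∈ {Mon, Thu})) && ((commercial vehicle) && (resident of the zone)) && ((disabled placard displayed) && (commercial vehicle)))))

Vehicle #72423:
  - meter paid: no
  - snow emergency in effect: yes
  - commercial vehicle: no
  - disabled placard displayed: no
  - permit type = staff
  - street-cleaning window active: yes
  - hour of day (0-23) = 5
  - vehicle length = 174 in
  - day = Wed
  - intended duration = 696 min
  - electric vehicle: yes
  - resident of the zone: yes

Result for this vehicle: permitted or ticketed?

Ticketed

Atomic conditions:
  intended duration between 157 min and 608 min: 696 in [157, 608] is false
  resident of the zone: yes → true
  street-cleaning window active: yes → true
  permit type ∈ {B, visitor}: staff is not in the set → false
  meter paid: no → false
  vehicle length ≤ 352 in: 174 ≤ 352 is true
  NOT street-cleaning window active: yes → false
  disabled placard displayed: no → false
  snow emergency in effect: yes → true
  hour of day (0-23) between 0 and 11: 5 in [0, 11] is true
  NOT electric vehicle: yes → false
  day ∈ {Mon, Thu}: Wed is not in the set → false
  commercial vehicle: no → false
Combine:
[1.1.1.1.1] false OR true = true
[1.1.1.1] NOT true = false
[1.1.1.2.1] true OR false = true
[1.1.1.2] NOT true = false
[1.1.1] exactly-one(false, false) = false
[1.1.2.1] false OR true = true
[1.1.2.2] false AND false = false
[1.1.2] true → false = false
[1.1] false → false (antecedent false ⇒ implication holds) = true
[1.2.1] true AND true = true
[1.2.2] false OR false = false
[1.2.3] false AND true = false
[1.2.4] false AND false = false
[1.2] true AND false AND false AND false = false
[1] true OR false = true
[root] NOT true = false
Overall: false → ticketed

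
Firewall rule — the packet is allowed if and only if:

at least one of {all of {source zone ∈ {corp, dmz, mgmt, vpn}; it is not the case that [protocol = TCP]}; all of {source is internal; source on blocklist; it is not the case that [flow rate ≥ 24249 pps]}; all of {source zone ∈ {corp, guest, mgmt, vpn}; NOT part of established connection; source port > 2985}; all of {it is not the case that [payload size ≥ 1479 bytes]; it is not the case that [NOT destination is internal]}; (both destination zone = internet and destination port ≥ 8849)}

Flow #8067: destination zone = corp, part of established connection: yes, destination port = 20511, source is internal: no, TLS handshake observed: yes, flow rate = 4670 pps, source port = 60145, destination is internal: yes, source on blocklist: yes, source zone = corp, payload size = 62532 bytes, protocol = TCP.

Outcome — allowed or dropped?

Dropped

Atomic conditions:
  source zone ∈ {corp, dmz, mgmt, vpn}: corp is in the set → true
  protocol = TCP: TCP == TCP is true
  source is internal: no → false
  source on blocklist: yes → true
  flow rate ≥ 24249 pps: 4670 ≥ 24249 is false
  source zone ∈ {corp, guest, mgmt, vpn}: corp is in the set → true
  NOT part of established connection: yes → false
  source port > 2985: 60145 > 2985 is true
  payload size ≥ 1479 bytes: 62532 ≥ 1479 is true
  NOT destination is internal: yes → false
  destination zone = internet: corp == internet is false
  destination port ≥ 8849: 20511 ≥ 8849 is true
Combine:
[1.2] NOT true = false
[1] true AND false = false
[2.3] NOT false = true
[2] false AND true AND true = false
[3] true AND false AND true = false
[4.1] NOT true = false
[4.2] NOT false = true
[4] false AND true = false
[5] false AND true = false
[root] false OR false OR false OR false OR false = false
Overall: false → dropped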